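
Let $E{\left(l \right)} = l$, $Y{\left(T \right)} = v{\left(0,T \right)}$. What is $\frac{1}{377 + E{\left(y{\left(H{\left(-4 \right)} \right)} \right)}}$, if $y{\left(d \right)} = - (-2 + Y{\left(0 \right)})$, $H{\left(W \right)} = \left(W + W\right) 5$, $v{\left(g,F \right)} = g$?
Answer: $\frac{1}{379} \approx 0.0026385$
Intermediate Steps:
$Y{\left(T \right)} = 0$
$H{\left(W \right)} = 10 W$ ($H{\left(W \right)} = 2 W 5 = 10 W$)
$y{\left(d \right)} = 2$ ($y{\left(d \right)} = - (-2 + 0) = \left(-1\right) \left(-2\right) = 2$)
$\frac{1}{377 + E{\left(y{\left(H{\left(-4 \right)} \right)} \right)}} = \frac{1}{377 + 2} = \frac{1}{379}$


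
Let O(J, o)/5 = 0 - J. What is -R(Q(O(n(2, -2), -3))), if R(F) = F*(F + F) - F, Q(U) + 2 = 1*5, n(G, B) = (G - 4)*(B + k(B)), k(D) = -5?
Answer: -15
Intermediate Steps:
n(G, B) = (-5 + B)*(-4 + G) (n(G, B) = (G - 4)*(B - 5) = (-4 + G)*(-5 + B) = (-5 + B)*(-4 + G))
O(J, o) = -5*J (O(J, o) = 5*(0 - J) = 5*(-J) = -5*J)
Q(U) = 3 (Q(U) = -2 + 1*5 = -2 + 5 = 3)
R(F) = -F + 2*F² (R(F) = F*(2*F) - F = 2*F² - F = -F + 2*F²)
-R(Q(O(n(2, -2), -3))) = -3*(-1 + 2*3) = -3*(-1 + 6) = -3*5 = -1*15 = -15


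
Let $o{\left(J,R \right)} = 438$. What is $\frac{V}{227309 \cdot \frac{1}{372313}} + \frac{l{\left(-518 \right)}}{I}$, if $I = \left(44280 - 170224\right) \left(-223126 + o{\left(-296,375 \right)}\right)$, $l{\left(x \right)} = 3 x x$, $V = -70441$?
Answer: $- \frac{26269389456605964151}{227684201690816} \approx -1.1538 \cdot 10^{5}$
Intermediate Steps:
$l{\left(x \right)} = 3 x^{2}$
$I = 28046217472$ ($I = \left(44280 - 170224\right) \left(-223126 + 438\right) = \left(-125944\right) \left(-222688\right) = 28046217472$)
$\frac{V}{227309 \cdot \frac{1}{372313}} + \frac{l{\left(-518 \right)}}{I} = - \frac{70441}{227309 \cdot \frac{1}{372313}} + \frac{3 \left(-518\right)^{2}}{28046217472} = - \frac{70441}{227309 \cdot \frac{1}{372313}} + 3 \cdot 268324 \cdot \frac{1}{28046217472} = - \frac{70441}{\frac{227309}{372313}} + 804972 \cdot \frac{1}{28046217472} = \left(-70441\right) \frac{372313}{227309} + \frac{28749}{1001650624} = - \frac{26226100033}{227309} + \frac{28749}{1001650624} = - \frac{26269389456605964151}{227684201690816}$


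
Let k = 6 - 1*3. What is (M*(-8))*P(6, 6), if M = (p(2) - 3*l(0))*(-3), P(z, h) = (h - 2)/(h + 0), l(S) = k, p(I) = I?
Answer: -112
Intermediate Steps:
k = 3 (k = 6 - 3 = 3)
l(S) = 3
P(z, h) = (-2 + h)/h
M = 21 (M = (2 - 3*3)*(-3) = (2 - 9)*(-3) = -7*(-3) = 21)
(M*(-8))*P(6, 6) = (21*(-8))*((-2 + 6)/6) = -28*4 = -168*⅔ = -112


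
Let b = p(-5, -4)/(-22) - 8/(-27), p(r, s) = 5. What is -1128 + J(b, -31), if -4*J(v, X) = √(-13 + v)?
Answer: -1128 - I*√506946/792 ≈ -1128.0 - 0.89899*I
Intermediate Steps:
b = 41/594 (b = 5/(-22) - 8/(-27) = 5*(-1/22) - 8*(-1/27) = -5/22 + 8/27 = 41/594 ≈ 0.069024)
J(v, X) = -√(-13 + v)/4
-1128 + J(b, -31) = -1128 - √(-13 + 41/594)/4 = -1128 - I*√506946/792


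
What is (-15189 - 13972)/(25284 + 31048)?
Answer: -29161/56332 ≈ -0.51766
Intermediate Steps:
(-15189 - 13972)/(25284 + 31048) = -29161/56332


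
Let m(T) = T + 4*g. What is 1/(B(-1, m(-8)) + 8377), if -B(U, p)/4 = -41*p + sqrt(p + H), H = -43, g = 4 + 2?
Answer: 3667/40340811 + 4*I*sqrt(3)/40340811 ≈ 9.09e-5 + 1.7174e-7*I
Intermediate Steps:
g = 6
m(T) = 24 + T (m(T) = T + 4*6 = T + 24 = 24 + T)
B(U, p) = -4*sqrt(-43 + p) + 164*p (B(U, p) = -4*(-41*p + sqrt(p - 43)) = -4*(-41*p + sqrt(-43 + p)) = -4*(sqrt(-43 + p) - 41*p) = -4*sqrt(-43 + p) + 164*p)
1/(B(-1, m(-8)) + 8377) = 1/((-4*sqrt(-43 + (24 - 8)) + 164*(24 - 8)) + 8377) = 1/((-4*sqrt(-43 + 16) + 164*16) + 8377) = 1/((-12*I*sqrt(3) + 2624) + 8377) = 1/((2624 - 12*I*sqrt(3)) + 8377) = 1/(11001 - 12*I*sqrt(3))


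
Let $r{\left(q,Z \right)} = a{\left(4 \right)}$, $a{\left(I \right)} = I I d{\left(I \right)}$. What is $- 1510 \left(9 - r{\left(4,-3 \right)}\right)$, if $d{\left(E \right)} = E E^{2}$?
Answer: $1532650$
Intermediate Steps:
$d{\left(E \right)} = E^{3}$
$a{\left(I \right)} = I^{5}$ ($a{\left(I \right)} = I I I^{3} = I^{2} I^{3} = I^{5}$)
$r{\left(q,Z \right)} = 1024$ ($r{\left(q,Z \right)} = 4^{5} = 1024$)
$- 1510 \left(9 - r{\left(4,-3 \right)}\right) = - 1510 \left(9 - 1024\right) = \left(-1510\right) \left(-1015\right) = 1532650$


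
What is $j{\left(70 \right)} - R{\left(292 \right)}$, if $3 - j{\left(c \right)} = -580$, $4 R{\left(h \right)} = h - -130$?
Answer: $\frac{955}{2} \approx 477.5$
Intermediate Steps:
$R{\left(h \right)} = \frac{65}{2} + \frac{h}{4}$ ($R{\left(h \right)} = \frac{h - -130}{4} = \frac{h + 130}{4} = \frac{130 + h}{4} = \frac{65}{2} + \frac{h}{4}$)
$j{\left(c \right)} = 583$ ($j{\left(c \right)} = 3 - -580 = 3 + 580 = 583$)
$j{\left(70 \right)} - R{\left(292 \right)} = 583 - \left(\frac{65}{2} + \frac{1}{4} \cdot 292\right) = 583 - \left(\frac{65}{2} + 73\right) = 583 - \frac{211}{2} = \frac{955}{2}$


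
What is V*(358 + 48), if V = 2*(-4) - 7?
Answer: -6090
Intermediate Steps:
V = -15 (V = -8 - 7 = -15)
V*(358 + 48) = -15*(358 + 48) = -15*406 = -6090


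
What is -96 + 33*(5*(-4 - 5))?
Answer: -1581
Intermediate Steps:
-96 + 33*(5*(-4 - 5)) = -96 + 33*(5*(-9)) = -96 + 33*(-45) = -96 - 1485 = -1581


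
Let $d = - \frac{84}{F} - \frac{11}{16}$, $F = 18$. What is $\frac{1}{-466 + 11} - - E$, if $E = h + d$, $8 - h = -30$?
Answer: $\frac{712937}{21840} \approx 32.644$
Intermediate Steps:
$d = - \frac{257}{48}$ ($d = - \frac{84}{18} - \frac{11}{16} = \left(-84\right) \frac{1}{18} - \frac{11}{16} = - \frac{14}{3} - \frac{11}{16} = - \frac{257}{48} \approx -5.3542$)
$h = 38$ ($h = 8 - -30 = 8 + 30 = 38$)
$E = \frac{1567}{48}$ ($E = 38 - \frac{257}{48} = \frac{1567}{48} \approx 32.646$)
$\frac{1}{-466 + 11} - - E = \frac{1}{-466 + 11} - \left(-1\right) \frac{1567}{48} = \frac{1}{-455} - - \frac{1567}{48} = - \frac{1}{455} + \frac{1567}{48} = \frac{712937}{21840}$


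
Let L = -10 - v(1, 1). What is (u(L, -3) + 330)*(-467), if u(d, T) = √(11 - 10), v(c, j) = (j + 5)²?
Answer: -154577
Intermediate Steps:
v(c, j) = (5 + j)²
L = -46 (L = -10 - (5 + 1)² = -10 - 1*6² = -10 - 1*36 = -10 - 36 = -46)
u(d, T) = 1 (u(d, T) = √1 = 1)
(u(L, -3) + 330)*(-467) = (1 + 330)*(-467) = 331*(-467) = -154577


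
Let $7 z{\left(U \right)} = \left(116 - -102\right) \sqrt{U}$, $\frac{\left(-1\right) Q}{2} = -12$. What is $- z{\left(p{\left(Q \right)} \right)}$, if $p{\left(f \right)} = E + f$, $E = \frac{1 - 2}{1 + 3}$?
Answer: $- \frac{109 \sqrt{95}}{7} \approx -151.77$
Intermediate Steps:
$E = - \frac{1}{4} \approx -0.25$
$Q = 24$ ($Q = \left(-2\right) \left(-12\right) = 24$)
$p{\left(f \right)} = - \frac{1}{4} + f$
$z{\left(U \right)} = \frac{218 \sqrt{U}}{7}$ ($z{\left(U \right)} = \frac{\left(116 - -102\right) \sqrt{U}}{7} = \frac{\left(116 + 102\right) \sqrt{U}}{7} = \frac{218 \sqrt{U}}{7}$)
$- z{\left(p{\left(Q \right)} \right)} = - \frac{218 \sqrt{- \frac{1}{4} + 24}}{7} = - \frac{218 \sqrt{\frac{95}{4}}}{7} = - \frac{218 \frac{\sqrt{95}}{2}}{7} = - \frac{109 \sqrt{95}}{7}$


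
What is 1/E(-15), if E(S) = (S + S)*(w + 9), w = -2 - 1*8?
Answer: 1/30 ≈ 0.033333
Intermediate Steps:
w = -10 (w = -2 - 8 = -10)
E(S) = -2*S (E(S) = (S + S)*(-10 + 9) = (2*S)*(-1) = -2*S)
1/E(-15) = 1/(-2*(-15)) = 1/30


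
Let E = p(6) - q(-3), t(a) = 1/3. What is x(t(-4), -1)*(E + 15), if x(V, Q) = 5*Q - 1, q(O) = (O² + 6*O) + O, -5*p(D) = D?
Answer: -774/5 ≈ -154.80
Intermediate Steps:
p(D) = -D/5
t(a) = ⅓
q(O) = O² + 7*O
E = 54/5 (E = -⅕*6 - (-3)*(7 - 3) = -6/5 - (-3)*4 = -6/5 - 1*(-12) = -6/5 + 12 = 54/5 ≈ 10.800)
x(V, Q) = -1 + 5*Q
x(t(-4), -1)*(E + 15) = (-1 + 5*(-1))*(54/5 + 15) = (-1 - 5)*(129/5) = -6*129/5 = -774/5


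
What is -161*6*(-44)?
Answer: 42504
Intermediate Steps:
-161*6*(-44) = -23*42*(-44) = -966*(-44) = 42504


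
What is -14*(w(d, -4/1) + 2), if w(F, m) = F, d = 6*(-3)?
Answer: 224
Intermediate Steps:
d = -18
-14*(w(d, -4/1) + 2) = -14*(-18 + 2) = -14*(-16) = 224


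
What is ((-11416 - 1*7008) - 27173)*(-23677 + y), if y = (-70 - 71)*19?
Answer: 1201754532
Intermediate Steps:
y = -2679 (y = -141*19 = -2679)
((-11416 - 1*7008) - 27173)*(-23677 + y) = ((-11416 - 1*7008) - 27173)*(-23677 - 2679) = ((-11416 - 7008) - 27173)*(-26356) = (-18424 - 27173)*(-26356) = -45597*(-26356) = 1201754532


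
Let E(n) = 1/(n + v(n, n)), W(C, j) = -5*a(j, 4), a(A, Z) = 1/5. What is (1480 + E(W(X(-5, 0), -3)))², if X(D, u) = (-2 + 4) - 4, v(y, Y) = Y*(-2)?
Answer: 2193361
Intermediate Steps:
v(y, Y) = -2*Y
a(A, Z) = ⅕
X(D, u) = -2 (X(D, u) = 2 - 4 = -2)
W(C, j) = -1 (W(C, j) = -5*⅕ = -1)
E(n) = -1/n (E(n) = 1/(n - 2*n) = 1/(-n) = -1/n)
(1480 + E(W(X(-5, 0), -3)))² = (1480 - 1/(-1))² = (1480 - 1*(-1))² = (1480 + 1)² = 1481² = 2193361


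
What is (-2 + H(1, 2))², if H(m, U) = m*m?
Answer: 1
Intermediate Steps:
H(m, U) = m²
(-2 + H(1, 2))² = (-2 + 1²)² = (-2 + 1)² = (-1)² = 1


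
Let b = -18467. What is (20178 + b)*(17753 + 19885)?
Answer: 64398618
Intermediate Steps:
(20178 + b)*(17753 + 19885) = (20178 - 18467)*(17753 + 19885) = 1711*37638 = 64398618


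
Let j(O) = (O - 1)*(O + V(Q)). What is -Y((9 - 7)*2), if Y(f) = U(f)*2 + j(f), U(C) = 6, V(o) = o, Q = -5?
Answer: -9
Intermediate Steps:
j(O) = (-1 + O)*(-5 + O) (j(O) = (O - 1)*(O - 5) = (-1 + O)*(-5 + O))
Y(f) = 17 + f² - 6*f (Y(f) = 6*2 + (5 + f² - 6*f) = 12 + (5 + f² - 6*f) = 17 + f² - 6*f)
-Y((9 - 7)*2) = -(17 + ((9 - 7)*2)² - 6*(9 - 7)*2) = -(17 + (2*2)² - 12*2) = -(17 + 4² - 6*4) = -(17 + 16 - 24) = -1*9 = -9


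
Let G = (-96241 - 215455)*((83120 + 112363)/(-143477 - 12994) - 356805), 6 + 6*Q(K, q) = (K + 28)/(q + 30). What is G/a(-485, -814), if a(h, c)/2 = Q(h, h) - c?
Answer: 1131125767885233120/16540825097 ≈ 6.8384e+7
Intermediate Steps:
Q(K, q) = -1 + (28 + K)/(6*(30 + q)) (Q(K, q) = -1 + ((K + 28)/(q + 30))/6 = -1 + ((28 + K)/(30 + q))/6 = -1 + (28 + K)/(6*(30 + q)))
G = 828663566216288/7451 (G = -311696*(195483/(-156471) - 356805) = -311696*(195483*(-1/156471) - 356805) = -311696*(-65161/52157 - 356805) = -311696*(-18609943546/52157) = 828663566216288/7451 ≈ 1.1122e+11)
a(h, c) = -2*c + (-152 - 5*h)/(3*(30 + h)) (a(h, c) = 2*((-152 + h - 6*h)/(6*(30 + h)) - c) = 2*((-152 - 5*h)/(6*(30 + h)) - c) = 2*(-c + (-152 - 5*h)/(6*(30 + h))) = -2*c + (-152 - 5*h)/(3*(30 + h)))
G/a(-485, -814) = 828663566216288/(7451*(((-152 - 5*(-485) - 6*(-814)*(30 - 485))/(3*(30 - 485))))) = 828663566216288/(7451*(((1/3)*(-152 + 2425 - 6*(-814)*(-455))/(-455)))) = 828663566216288/(7451*(((1/3)*(-1/455)*(-152 + 2425 - 2222220)))) = 828663566216288/(7451*(((1/3)*(-1/455)*(-2219947)))) = 828663566216288/(7451*(2219947/1365)) = (828663566216288/7451)*(1365/2219947) = 1131125767885233120/16540825097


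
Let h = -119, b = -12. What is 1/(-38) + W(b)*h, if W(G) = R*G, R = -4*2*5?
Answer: -2170561/38 ≈ -57120.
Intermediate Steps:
R = -40 (R = -8*5 = -40)
W(G) = -40*G
1/(-38) + W(b)*h = 1/(-38) - 40*(-12)*(-119) = -1/38 + 480*(-119) = -1/38 - 57120 = -2170561/38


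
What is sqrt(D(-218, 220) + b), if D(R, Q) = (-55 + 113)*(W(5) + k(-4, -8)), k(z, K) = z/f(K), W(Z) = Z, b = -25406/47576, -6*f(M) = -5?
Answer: 7*sqrt(798711835)/59470 ≈ 3.3266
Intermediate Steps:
f(M) = 5/6 (f(M) = -1/6*(-5) = 5/6)
b = -12703/23788 (b = -25406*1/47576 = -12703/23788 ≈ -0.53401)
k(z, K) = 6*z/5 (k(z, K) = z/(5/6) = z*(6/5) = 6*z/5)
D(R, Q) = 58/5 (D(R, Q) = (-55 + 113)*(5 + (6/5)*(-4)) = 58*(5 - 24/5) = 58*(1/5) = 58/5)
sqrt(D(-218, 220) + b) = sqrt(58/5 - 12703/23788) = sqrt(1316189/118940) = 7*sqrt(798711835)/59470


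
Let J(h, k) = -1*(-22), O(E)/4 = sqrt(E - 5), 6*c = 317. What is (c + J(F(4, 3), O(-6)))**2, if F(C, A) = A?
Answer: 201601/36 ≈ 5600.0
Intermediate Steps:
c = 317/6 (c = (1/6)*317 = 317/6 ≈ 52.833)
O(E) = 4*sqrt(-5 + E) (O(E) = 4*sqrt(E - 5) = 4*sqrt(-5 + E))
J(h, k) = 22
(c + J(F(4, 3), O(-6)))**2 = (317/6 + 22)**2 = (449/6)**2 = 201601/36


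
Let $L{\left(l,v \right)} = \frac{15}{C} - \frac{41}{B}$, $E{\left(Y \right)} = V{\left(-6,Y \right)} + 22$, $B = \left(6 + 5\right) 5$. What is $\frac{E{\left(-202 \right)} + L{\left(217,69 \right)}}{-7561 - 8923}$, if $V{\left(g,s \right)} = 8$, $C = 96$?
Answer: $- \frac{51763}{29011840} \approx -0.0017842$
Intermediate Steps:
$B = 55$ ($B = 11 \cdot 5 = 55$)
$E{\left(Y \right)} = 30$ ($E{\left(Y \right)} = 8 + 22 = 30$)
$L{\left(l,v \right)} = - \frac{1037}{1760}$ ($L{\left(l,v \right)} = \frac{15}{96} - \frac{41}{55} = 15 \cdot \frac{1}{96} - \frac{41}{55} = \frac{5}{32} - \frac{41}{55} = - \frac{1037}{1760}$)
$\frac{E{\left(-202 \right)} + L{\left(217,69 \right)}}{-7561 - 8923} = \frac{30 - \frac{1037}{1760}}{-7561 - 8923} = \frac{51763}{1760 \left(-16484\right)} = \frac{51763}{1760} \left(- \frac{1}{16484}\right) = - \frac{51763}{29011840}$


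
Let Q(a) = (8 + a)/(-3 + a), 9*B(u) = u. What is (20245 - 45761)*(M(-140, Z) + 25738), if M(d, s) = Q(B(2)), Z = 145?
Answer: -16416382016/25 ≈ -6.5666e+8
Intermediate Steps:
B(u) = u/9
Q(a) = (8 + a)/(-3 + a)
M(d, s) = -74/25 (M(d, s) = (8 + (⅑)*2)/(-3 + (⅑)*2) = (8 + 2/9)/(-3 + 2/9) = (74/9)/(-25/9) = -9/25*74/9 = -74/25)
(20245 - 45761)*(M(-140, Z) + 25738) = (20245 - 45761)*(-74/25 + 25738) = -25516*643376/25 = -16416382016/25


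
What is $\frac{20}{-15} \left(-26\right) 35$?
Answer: $\frac{3640}{3} \approx 1213.3$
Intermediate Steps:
$\frac{20}{-15} \left(-26\right) 35 = 20 \left(- \frac{1}{15}\right) \left(-26\right) 35 = \left(- \frac{4}{3}\right) \left(-26\right) 35 = \frac{104}{3} \cdot 35 = \frac{3640}{3}$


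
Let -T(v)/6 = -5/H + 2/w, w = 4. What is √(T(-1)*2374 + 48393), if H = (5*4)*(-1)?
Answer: 3*√4190 ≈ 194.19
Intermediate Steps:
H = -20 (H = 20*(-1) = -20)
T(v) = -9/2 (T(v) = -6*(-5/(-20) + 2/4) = -6*(-5*(-1/20) + 2*(¼)) = -6*(¼ + ½) = -6*¾ = -9/2)
√(T(-1)*2374 + 48393) = √(-9/2*2374 + 48393) = √(-10683 + 48393) = √37710 = 3*√4190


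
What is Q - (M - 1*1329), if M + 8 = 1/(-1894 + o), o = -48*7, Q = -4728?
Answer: -7561929/2230 ≈ -3391.0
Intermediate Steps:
o = -336 (o = -48*7 = -336)
M = -17841/2230 (M = -8 + 1/(-1894 - 336) = -8 + 1/(-2230) = -8 - 1/2230 = -17841/2230 ≈ -8.0004)
Q - (M - 1*1329) = -4728 - (-17841/2230 - 1*1329) = -4728 - (-17841/2230 - 1329) = -4728 - 1*(-2981511/2230) = -4728 + 2981511/2230 = -7561929/2230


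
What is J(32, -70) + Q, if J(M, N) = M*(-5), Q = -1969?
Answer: -2129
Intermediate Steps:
J(M, N) = -5*M
J(32, -70) + Q = -5*32 - 1969 = -160 - 1969 = -2129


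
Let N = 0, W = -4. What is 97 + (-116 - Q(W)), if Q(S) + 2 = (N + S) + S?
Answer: -9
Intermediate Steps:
Q(S) = -2 + 2*S (Q(S) = -2 + ((0 + S) + S) = -2 + (S + S) = -2 + 2*S)
97 + (-116 - Q(W)) = 97 + (-116 - (-2 + 2*(-4))) = 97 + (-116 - (-2 - 8)) = 97 + (-116 - 1*(-10)) = 97 + (-116 + 10) = 97 - 106 = -9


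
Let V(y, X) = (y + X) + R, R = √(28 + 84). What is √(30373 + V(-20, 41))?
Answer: √(30394 + 4*√7) ≈ 174.37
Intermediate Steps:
R = 4*√7 (R = √112 = 4*√7 ≈ 10.583)
V(y, X) = X + y + 4*√7 (V(y, X) = (y + X) + 4*√7 = (X + y) + 4*√7 = X + y + 4*√7)
√(30373 + V(-20, 41)) = √(30373 + (41 - 20 + 4*√7)) = √(30373 + (21 + 4*√7)) = √(30394 + 4*√7)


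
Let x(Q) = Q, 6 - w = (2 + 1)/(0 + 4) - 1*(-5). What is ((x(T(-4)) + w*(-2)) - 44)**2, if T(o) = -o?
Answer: 6561/4 ≈ 1640.3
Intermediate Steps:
w = 1/4 (w = 6 - ((2 + 1)/(0 + 4) - 1*(-5)) = 6 - (3/4 + 5) = 6 - 1*23/4 = 6 - 23/4 = 1/4 ≈ 0.25000)
((x(T(-4)) + w*(-2)) - 44)**2 = ((-1*(-4) + (1/4)*(-2)) - 44)**2 = ((4 - 1/2) - 44)**2 = (7/2 - 44)**2 = (-81/2)**2 = 6561/4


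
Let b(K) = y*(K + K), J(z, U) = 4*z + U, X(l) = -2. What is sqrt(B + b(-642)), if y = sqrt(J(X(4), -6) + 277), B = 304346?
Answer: sqrt(304346 - 1284*sqrt(263)) ≈ 532.47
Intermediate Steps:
J(z, U) = U + 4*z
y = sqrt(263) (y = sqrt((-6 + 4*(-2)) + 277) = sqrt((-6 - 8) + 277) = sqrt(-14 + 277) = sqrt(263) ≈ 16.217)
b(K) = 2*K*sqrt(263) (b(K) = sqrt(263)*(K + K) = sqrt(263)*(2*K) = 2*K*sqrt(263))
sqrt(B + b(-642)) = sqrt(304346 + 2*(-642)*sqrt(263)) = sqrt(304346 - 1284*sqrt(263))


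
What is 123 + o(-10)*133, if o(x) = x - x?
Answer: 123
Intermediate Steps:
o(x) = 0
123 + o(-10)*133 = 123 + 0*133 = 123 + 0 = 123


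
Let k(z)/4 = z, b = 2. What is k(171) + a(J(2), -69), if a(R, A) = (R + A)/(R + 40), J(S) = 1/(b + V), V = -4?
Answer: 53897/79 ≈ 682.24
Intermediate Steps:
k(z) = 4*z
J(S) = -1/2 (J(S) = 1/(2 - 4) = 1/(-2) = -1/2)
a(R, A) = (A + R)/(40 + R)
k(171) + a(J(2), -69) = 4*171 + (-69 - 1/2)/(40 - 1/2) = 684 - 139/2/(79/2) = 684 + (2/79)*(-139/2) = 684 - 139/79 = 53897/79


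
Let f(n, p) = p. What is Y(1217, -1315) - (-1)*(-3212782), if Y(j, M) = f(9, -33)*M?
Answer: -3169387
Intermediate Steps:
Y(j, M) = -33*M
Y(1217, -1315) - (-1)*(-3212782) = -33*(-1315) - (-1)*(-3212782) = 43395 - 1*3212782 = 43395 - 3212782 = -3169387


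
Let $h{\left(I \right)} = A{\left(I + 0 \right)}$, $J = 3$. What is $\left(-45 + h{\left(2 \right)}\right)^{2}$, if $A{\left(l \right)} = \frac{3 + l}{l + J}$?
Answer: $1936$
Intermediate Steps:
$A{\left(l \right)} = 1$ ($A{\left(l \right)} = \frac{3 + l}{l + 3} = \frac{3 + l}{3 + l} = 1$)
$h{\left(I \right)} = 1$
$\left(-45 + h{\left(2 \right)}\right)^{2} = \left(-45 + 1\right)^{2} = \left(-44\right)^{2} = 1936$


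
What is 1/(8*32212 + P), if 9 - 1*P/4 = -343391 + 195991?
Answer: 1/847332 ≈ 1.1802e-6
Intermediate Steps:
P = 589636 (P = 36 - 4*(-343391 + 195991) = 36 - 4*(-147400) = 36 + 589600 = 589636)
1/(8*32212 + P) = 1/(8*32212 + 589636) = 1/(257696 + 589636) = 1/847332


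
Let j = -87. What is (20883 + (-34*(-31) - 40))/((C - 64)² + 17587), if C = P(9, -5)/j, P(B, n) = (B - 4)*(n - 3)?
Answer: 165738393/163674787 ≈ 1.0126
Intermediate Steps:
P(B, n) = (-4 + B)*(-3 + n)
C = 40/87 (C = (12 - 4*(-5) - 3*9 + 9*(-5))/(-87) = (12 + 20 - 27 - 45)*(-1/87) = -40*(-1/87) = 40/87 ≈ 0.45977)
(20883 + (-34*(-31) - 40))/((C - 64)² + 17587) = (20883 + (-34*(-31) - 40))/((40/87 - 64)² + 17587) = (20883 + (1054 - 40))/((-5528/87)² + 17587) = (20883 + 1014)/(30558784/7569 + 17587) = 21897/(163674787/7569) = 21897*(7569/163674787) = 165738393/163674787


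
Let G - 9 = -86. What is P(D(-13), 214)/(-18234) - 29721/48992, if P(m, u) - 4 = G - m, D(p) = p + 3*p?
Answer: -90150647/148886688 ≈ -0.60550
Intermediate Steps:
D(p) = 4*p
G = -77 (G = 9 - 86 = -77)
P(m, u) = -73 - m (P(m, u) = 4 + (-77 - m) = -73 - m)
P(D(-13), 214)/(-18234) - 29721/48992 = (-73 - 4*(-13))/(-18234) - 29721/48992 = (-73 - 1*(-52))*(-1/18234) - 29721*1/48992 = (-73 + 52)*(-1/18234) - 29721/48992 = -21*(-1/18234) - 29721/48992 = 7/6078 - 29721/48992 = -90150647/148886688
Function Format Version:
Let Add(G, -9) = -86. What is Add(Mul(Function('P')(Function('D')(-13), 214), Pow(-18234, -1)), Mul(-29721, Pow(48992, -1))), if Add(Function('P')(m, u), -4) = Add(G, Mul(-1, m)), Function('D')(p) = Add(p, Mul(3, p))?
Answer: Rational(-90150647, 148886688) ≈ -0.60550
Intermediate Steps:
Function('D')(p) = Mul(4, p)
G = -77 (G = Add(9, -86) = -77)
Function('P')(m, u) = Add(-73, Mul(-1, m)) (Function('P')(m, u) = Add(4, Add(-77, Mul(-1, m))) = Add(-73, Mul(-1, m)))
Add(Mul(Function('P')(Function('D')(-13), 214), Pow(-18234, -1)), Mul(-29721, Pow(48992, -1))) = Add(Mul(Add(-73, Mul(-1, Mul(4, -13))), Pow(-18234, -1)), Mul(-29721, Pow(48992, -1))) = Add(Mul(Add(-73, Mul(-1, -52)), Rational(-1, 18234)), Mul(-29721, Rational(1, 48992))) = Add(Mul(Add(-73, 52), Rational(-1, 18234)), Rational(-29721, 48992)) = Add(Mul(-21, Rational(-1, 18234)), Rational(-29721, 48992)) = Add(Rational(7, 6078), Rational(-29721, 48992)) = Rational(-90150647, 148886688)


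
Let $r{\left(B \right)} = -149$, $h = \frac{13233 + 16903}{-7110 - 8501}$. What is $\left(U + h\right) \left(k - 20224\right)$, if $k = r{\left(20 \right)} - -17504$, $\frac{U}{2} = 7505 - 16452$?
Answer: $\frac{801522198530}{15611} \approx 5.1343 \cdot 10^{7}$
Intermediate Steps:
$U = -17894$ ($U = 2 \left(7505 - 16452\right) = 2 \left(-8947\right) = -17894$)
$h = - \frac{30136}{15611}$ ($h = \frac{30136}{-15611} = 30136 \left(- \frac{1}{15611}\right) = - \frac{30136}{15611} \approx -1.9304$)
$k = 17355$ ($k = -149 - -17504 = -149 + 17504 = 17355$)
$\left(U + h\right) \left(k - 20224\right) = \left(-17894 - \frac{30136}{15611}\right) \left(17355 - 20224\right) = \left(- \frac{279373370}{15611}\right) \left(-2869\right) = \frac{801522198530}{15611}$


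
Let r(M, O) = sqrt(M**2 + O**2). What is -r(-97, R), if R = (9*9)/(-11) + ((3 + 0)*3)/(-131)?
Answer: -sqrt(19652313829)/1441 ≈ -97.284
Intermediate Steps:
R = -10710/1441 (R = 81*(-1/11) + (3*3)*(-1/131) = -81/11 + 9*(-1/131) = -81/11 - 9/131 = -10710/1441 ≈ -7.4323)
-r(-97, R) = -sqrt((-97)**2 + (-10710/1441)**2) = -sqrt(9409 + 114704100/2076481) = -sqrt(19652313829/2076481) = -sqrt(19652313829)/1441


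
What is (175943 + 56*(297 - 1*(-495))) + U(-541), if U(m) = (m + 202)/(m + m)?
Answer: 238359529/1082 ≈ 2.2030e+5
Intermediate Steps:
U(m) = (202 + m)/(2*m) (U(m) = (202 + m)/((2*m)) = (202 + m)*(1/(2*m)) = (202 + m)/(2*m))
(175943 + 56*(297 - 1*(-495))) + U(-541) = (175943 + 56*(297 - 1*(-495))) + (½)*(202 - 541)/(-541) = (175943 + 56*(297 + 495)) + (½)*(-1/541)*(-339) = (175943 + 56*792) + 339/1082 = (175943 + 44352) + 339/1082 = 220295 + 339/1082 = 238359529/1082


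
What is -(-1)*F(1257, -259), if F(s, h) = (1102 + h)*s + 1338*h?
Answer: 713109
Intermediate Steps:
F(s, h) = 1338*h + s*(1102 + h) (F(s, h) = s*(1102 + h) + 1338*h = 1338*h + s*(1102 + h))
-(-1)*F(1257, -259) = -(-1)*(1102*1257 + 1338*(-259) - 259*1257) = -(-1)*(1385214 - 346542 - 325563) = -(-1)*713109 = -1*(-713109) = 713109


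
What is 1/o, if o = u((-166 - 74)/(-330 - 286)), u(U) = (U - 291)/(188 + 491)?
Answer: -52283/22377 ≈ -2.3365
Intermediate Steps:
u(U) = -3/7 + U/679 (u(U) = (-291 + U)/679 = (-291 + U)*(1/679) = -3/7 + U/679)
o = -22377/52283 (o = -3/7 + ((-166 - 74)/(-330 - 286))/679 = -3/7 + (-240/(-616))/679 = -3/7 + (-240*(-1/616))/679 = -3/7 + (1/679)*(30/77) = -3/7 + 30/52283 = -22377/52283 ≈ -0.42800)
1/o = 1/(-22377/52283) = -52283/22377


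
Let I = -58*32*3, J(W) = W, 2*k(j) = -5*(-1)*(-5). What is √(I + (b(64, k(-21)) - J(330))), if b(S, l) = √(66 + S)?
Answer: √(-5898 + √130) ≈ 76.724*I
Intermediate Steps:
k(j) = -25/2 (k(j) = (-5*(-1)*(-5))/2 = (5*(-5))/2 = (½)*(-25) = -25/2)
I = -5568 (I = -1856*3 = -5568)
√(I + (b(64, k(-21)) - J(330))) = √(-5568 + (√(66 + 64) - 1*330)) = √(-5568 + (√130 - 330)) = √(-5568 + (-330 + √130)) = √(-5898 + √130)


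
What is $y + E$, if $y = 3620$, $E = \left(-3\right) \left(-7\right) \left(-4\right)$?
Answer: $3536$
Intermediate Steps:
$E = -84$ ($E = 21 \left(-4\right) = -84$)
$y + E = 3620 - 84 = 3536$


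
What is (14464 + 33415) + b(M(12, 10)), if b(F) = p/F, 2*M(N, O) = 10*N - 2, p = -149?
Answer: 2824712/59 ≈ 47877.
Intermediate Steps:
M(N, O) = -1 + 5*N (M(N, O) = (10*N - 2)/2 = (-2 + 10*N)/2 = -1 + 5*N)
b(F) = -149/F
(14464 + 33415) + b(M(12, 10)) = (14464 + 33415) - 149/(-1 + 5*12) = 47879 - 149/(-1 + 60) = 47879 - 149/59 = 2824712/59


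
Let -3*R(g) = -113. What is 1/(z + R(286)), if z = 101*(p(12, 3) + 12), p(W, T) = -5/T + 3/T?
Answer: 3/3547 ≈ 0.00084579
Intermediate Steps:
R(g) = 113/3 (R(g) = -1/3*(-113) = 113/3)
p(W, T) = -2/T
z = 3434/3 (z = 101*(-2/3 + 12) = 101*(34/3) = 3434/3 ≈ 1144.7)
1/(z + R(286)) = 1/(3434/3 + 113/3) = 1/(3547/3) = 3/3547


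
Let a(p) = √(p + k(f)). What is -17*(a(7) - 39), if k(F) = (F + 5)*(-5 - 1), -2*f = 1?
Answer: 663 - 34*I*√5 ≈ 663.0 - 76.026*I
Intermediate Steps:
f = -½ (f = -½*1 = -½ ≈ -0.50000)
k(F) = -30 - 6*F (k(F) = (5 + F)*(-6) = -30 - 6*F)
a(p) = √(-27 + p) (a(p) = √(p + (-30 - 6*(-½))) = √(p + (-30 + 3)) = √(p - 27) = √(-27 + p))
-17*(a(7) - 39) = -17*(√(-27 + 7) - 39) = -17*(√(-20) - 39) = -17*(2*I*√5 - 39) = -17*(-39 + 2*I*√5) = 663 - 34*I*√5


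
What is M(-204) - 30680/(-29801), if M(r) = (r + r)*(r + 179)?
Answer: 304000880/29801 ≈ 10201.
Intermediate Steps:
M(r) = 2*r*(179 + r) (M(r) = (2*r)*(179 + r) = 2*r*(179 + r))
M(-204) - 30680/(-29801) = 2*(-204)*(179 - 204) - 30680/(-29801) = 2*(-204)*(-25) - 30680*(-1)/29801 = 10200 - 1*(-30680/29801) = 10200 + 30680/29801 = 304000880/29801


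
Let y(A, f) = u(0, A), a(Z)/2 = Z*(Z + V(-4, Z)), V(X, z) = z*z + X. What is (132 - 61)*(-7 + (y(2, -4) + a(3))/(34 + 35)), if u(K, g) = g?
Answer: -30743/69 ≈ -445.55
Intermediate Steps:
V(X, z) = X + z**2 (V(X, z) = z**2 + X = X + z**2)
a(Z) = 2*Z*(-4 + Z + Z**2) (a(Z) = 2*(Z*(Z + (-4 + Z**2))) = 2*(Z*(-4 + Z + Z**2)) = 2*Z*(-4 + Z + Z**2))
y(A, f) = A
(132 - 61)*(-7 + (y(2, -4) + a(3))/(34 + 35)) = (132 - 61)*(-7 + (2 + 2*3*(-4 + 3 + 3**2))/(34 + 35)) = 71*(-7 + (2 + 2*3*(-4 + 3 + 9))/69) = 71*(-7 + (2 + 2*3*8)*(1/69)) = 71*(-7 + (2 + 48)*(1/69)) = 71*(-7 + 50*(1/69)) = 71*(-7 + 50/69) = 71*(-433/69) = -30743/69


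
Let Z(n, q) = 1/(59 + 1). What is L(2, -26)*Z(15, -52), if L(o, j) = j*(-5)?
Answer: 13/6 ≈ 2.1667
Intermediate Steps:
L(o, j) = -5*j
Z(n, q) = 1/60
L(2, -26)*Z(15, -52) = -5*(-26)*(1/60) = 130*(1/60) = 13/6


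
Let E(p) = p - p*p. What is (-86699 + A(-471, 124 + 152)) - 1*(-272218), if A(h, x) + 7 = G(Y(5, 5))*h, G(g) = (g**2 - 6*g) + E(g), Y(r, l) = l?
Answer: 197287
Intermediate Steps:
E(p) = p - p**2
G(g) = g**2 - 6*g + g*(1 - g) (G(g) = (g**2 - 6*g) + g*(1 - g) = g**2 - 6*g + g*(1 - g))
A(h, x) = -7 - 25*h (A(h, x) = -7 + (-5*5)*h = -7 - 25*h)
(-86699 + A(-471, 124 + 152)) - 1*(-272218) = (-86699 + (-7 - 25*(-471))) - 1*(-272218) = (-86699 + (-7 + 11775)) + 272218 = (-86699 + 11768) + 272218 = -74931 + 272218 = 197287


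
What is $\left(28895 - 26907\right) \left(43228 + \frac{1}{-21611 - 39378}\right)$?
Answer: $\frac{73820109748}{859} \approx 8.5937 \cdot 10^{7}$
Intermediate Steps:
$\left(28895 - 26907\right) \left(43228 + \frac{1}{-21611 - 39378}\right) = 1988 \left(43228 + \frac{1}{-60989}\right) = 1988 \left(43228 - \frac{1}{60989}\right) = 1988 \cdot \frac{2636432491}{60989} = \frac{73820109748}{859}$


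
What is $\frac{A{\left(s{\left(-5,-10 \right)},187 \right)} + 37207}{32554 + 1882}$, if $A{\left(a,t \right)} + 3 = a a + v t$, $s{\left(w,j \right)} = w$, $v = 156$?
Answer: $\frac{66401}{34436} \approx 1.9282$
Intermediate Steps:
$A{\left(a,t \right)} = -3 + a^{2} + 156 t$ ($A{\left(a,t \right)} = -3 + \left(a a + 156 t\right) = -3 + \left(a^{2} + 156 t\right) = -3 + a^{2} + 156 t$)
$\frac{A{\left(s{\left(-5,-10 \right)},187 \right)} + 37207}{32554 + 1882} = \frac{\left(-3 + \left(-5\right)^{2} + 156 \cdot 187\right) + 37207}{32554 + 1882} = \frac{\left(-3 + 25 + 29172\right) + 37207}{34436} = \left(29194 + 37207\right) \frac{1}{34436} = 66401 \cdot \frac{1}{34436} = \frac{66401}{34436}$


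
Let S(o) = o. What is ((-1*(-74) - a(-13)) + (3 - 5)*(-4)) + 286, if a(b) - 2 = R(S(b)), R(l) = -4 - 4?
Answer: 374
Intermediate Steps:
R(l) = -8
a(b) = -6 (a(b) = 2 - 8 = -6)
((-1*(-74) - a(-13)) + (3 - 5)*(-4)) + 286 = ((-1*(-74) - 1*(-6)) + (3 - 5)*(-4)) + 286 = ((74 + 6) - 2*(-4)) + 286 = (80 + 8) + 286 = 88 + 286 = 374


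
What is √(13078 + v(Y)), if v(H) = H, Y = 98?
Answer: 6*√366 ≈ 114.79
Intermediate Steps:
√(13078 + v(Y)) = √(13078 + 98) = √13176 = 6*√366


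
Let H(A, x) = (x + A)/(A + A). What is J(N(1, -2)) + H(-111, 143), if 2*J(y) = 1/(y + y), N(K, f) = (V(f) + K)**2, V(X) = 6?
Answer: -3025/21756 ≈ -0.13904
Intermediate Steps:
H(A, x) = (A + x)/(2*A) (H(A, x) = (A + x)/((2*A)) = (A + x)*(1/(2*A)) = (A + x)/(2*A))
N(K, f) = (6 + K)**2
J(y) = 1/(4*y) (J(y) = 1/(2*(y + y)) = 1/(2*((2*y))) = (1/(2*y))/2 = 1/(4*y))
J(N(1, -2)) + H(-111, 143) = 1/(4*((6 + 1)**2)) + (1/2)*(-111 + 143)/(-111) = 1/(4*(7**2)) + (1/2)*(-1/111)*32 = (1/4)/49 - 16/111 = (1/4)*(1/49) - 16/111 = 1/196 - 16/111 = -3025/21756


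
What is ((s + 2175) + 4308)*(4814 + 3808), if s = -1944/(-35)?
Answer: 1973136078/35 ≈ 5.6375e+7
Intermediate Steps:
s = 1944/35 (s = -1944*(-1)/35 = -1*(-1944/35) = 1944/35 ≈ 55.543)
((s + 2175) + 4308)*(4814 + 3808) = ((1944/35 + 2175) + 4308)*(4814 + 3808) = (78069/35 + 4308)*8622 = (228849/35)*8622 = 1973136078/35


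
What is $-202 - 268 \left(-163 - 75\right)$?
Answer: $63582$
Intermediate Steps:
$-202 - 268 \left(-163 - 75\right) = -202 - -63784 = -202 + 63784 = 63582$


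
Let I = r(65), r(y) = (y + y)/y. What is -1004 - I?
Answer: -1006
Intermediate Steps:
r(y) = 2 (r(y) = (2*y)/y = 2)
I = 2
-1004 - I = -1004 - 1*2 = -1004 - 2 = -1006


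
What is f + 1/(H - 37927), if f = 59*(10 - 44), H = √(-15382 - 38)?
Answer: -2885576372421/1438472749 - 2*I*√3855/1438472749 ≈ -2006.0 - 8.6326e-8*I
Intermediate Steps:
H = 2*I*√3855 (H = √(-15420) = 2*I*√3855 ≈ 124.18*I)
f = -2006 (f = 59*(-34) = -2006)
f + 1/(H - 37927) = -2006 + 1/(2*I*√3855 - 37927) = -2006 + 1/(-37927 + 2*I*√3855)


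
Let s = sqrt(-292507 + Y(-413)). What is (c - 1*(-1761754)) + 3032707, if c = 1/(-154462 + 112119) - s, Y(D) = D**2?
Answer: 203011862122/42343 - I*sqrt(121938) ≈ 4.7945e+6 - 349.2*I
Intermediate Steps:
s = I*sqrt(121938) (s = sqrt(-292507 + (-413)**2) = sqrt(-292507 + 170569) = sqrt(-121938) = I*sqrt(121938) ≈ 349.2*I)
c = -1/42343 - I*sqrt(121938) (c = 1/(-154462 + 112119) - I*sqrt(121938) = 1/(-42343) - I*sqrt(121938) = -1/42343 - I*sqrt(121938) ≈ -2.3617e-5 - 349.2*I)
(c - 1*(-1761754)) + 3032707 = ((-1/42343 - I*sqrt(121938)) - 1*(-1761754)) + 3032707 = ((-1/42343 - I*sqrt(121938)) + 1761754) + 3032707 = (74597949621/42343 - I*sqrt(121938)) + 3032707 = 203011862122/42343 - I*sqrt(121938)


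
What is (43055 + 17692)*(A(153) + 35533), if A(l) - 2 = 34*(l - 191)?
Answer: 2080159521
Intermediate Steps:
A(l) = -6492 + 34*l (A(l) = 2 + 34*(l - 191) = 2 + 34*(-191 + l) = 2 + (-6494 + 34*l) = -6492 + 34*l)
(43055 + 17692)*(A(153) + 35533) = (43055 + 17692)*((-6492 + 34*153) + 35533) = 60747*((-6492 + 5202) + 35533) = 60747*(-1290 + 35533) = 60747*34243 = 2080159521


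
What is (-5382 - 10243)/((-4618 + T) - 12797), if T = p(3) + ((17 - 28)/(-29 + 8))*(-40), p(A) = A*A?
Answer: 328125/365966 ≈ 0.89660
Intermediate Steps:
p(A) = A²
T = -251/21 (T = 3² + ((17 - 28)/(-29 + 8))*(-40) = 9 - 11/(-21)*(-40) = 9 - 11*(-1/21)*(-40) = 9 + (11/21)*(-40) = 9 - 440/21 = -251/21 ≈ -11.952)
(-5382 - 10243)/((-4618 + T) - 12797) = (-5382 - 10243)/((-4618 - 251/21) - 12797) = -15625/(-97229/21 - 12797) = -15625/(-365966/21) = -15625*(-21/365966) = 328125/365966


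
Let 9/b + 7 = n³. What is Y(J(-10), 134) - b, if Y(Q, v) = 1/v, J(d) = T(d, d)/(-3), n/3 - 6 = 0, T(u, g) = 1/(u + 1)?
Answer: 4619/780550 ≈ 0.0059176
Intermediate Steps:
T(u, g) = 1/(1 + u)
n = 18 (n = 18 + 3*0 = 18 + 0 = 18)
J(d) = -1/(3*(1 + d)) (J(d) = 1/((1 + d)*(-3)) = -⅓/(1 + d) = -1/(3*(1 + d)))
b = 9/5825 (b = 9/(-7 + 18³) = 9/(-7 + 5832) = 9/5825 ≈ 0.0015451)
Y(J(-10), 134) - b = 1/134 - 1*9/5825 = 1/134 - 9/5825 = 4619/780550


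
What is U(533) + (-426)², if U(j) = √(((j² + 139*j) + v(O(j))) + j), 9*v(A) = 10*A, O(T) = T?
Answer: 181476 + √3233711/3 ≈ 1.8208e+5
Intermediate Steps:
v(A) = 10*A/9 (v(A) = (10*A)/9 = 10*A/9)
U(j) = √(j² + 1270*j/9) (U(j) = √(((j² + 139*j) + 10*j/9) + j) = √((j² + 1261*j/9) + j) = √(j² + 1270*j/9))
U(533) + (-426)² = √(533*(1270 + 9*533))/3 + (-426)² = √(533*(1270 + 4797))/3 + 181476 = √(533*6067)/3 + 181476 = √3233711/3 + 181476 = 181476 + √3233711/3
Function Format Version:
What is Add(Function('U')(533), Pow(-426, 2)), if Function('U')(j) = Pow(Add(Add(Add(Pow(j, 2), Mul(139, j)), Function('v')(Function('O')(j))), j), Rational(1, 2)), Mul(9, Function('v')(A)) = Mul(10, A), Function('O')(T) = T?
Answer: Add(181476, Mul(Rational(1, 3), Pow(3233711, Rational(1, 2)))) ≈ 1.8208e+5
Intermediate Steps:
Function('v')(A) = Mul(Rational(10, 9), A) (Function('v')(A) = Mul(Rational(1, 9), Mul(10, A)) = Mul(Rational(10, 9), A))
Function('U')(j) = Pow(Add(Pow(j, 2), Mul(Rational(1270, 9), j)), Rational(1, 2)) (Function('U')(j) = Pow(Add(Add(Add(Pow(j, 2), Mul(139, j)), Mul(Rational(10, 9), j)), j), Rational(1, 2)) = Pow(Add(Add(Pow(j, 2), Mul(Rational(1261, 9), j)), j), Rational(1, 2)) = Pow(Add(Pow(j, 2), Mul(Rational(1270, 9), j)), Rational(1, 2)))
Add(Function('U')(533), Pow(-426, 2)) = Add(Mul(Rational(1, 3), Pow(Mul(533, Add(1270, Mul(9, 533))), Rational(1, 2))), Pow(-426, 2)) = Add(Mul(Rational(1, 3), Pow(Mul(533, Add(1270, 4797)), Rational(1, 2))), 181476) = Add(Mul(Rational(1, 3), Pow(Mul(533, 6067), Rational(1, 2))), 181476) = Add(Mul(Rational(1, 3), Pow(3233711, Rational(1, 2))), 181476) = Add(181476, Mul(Rational(1, 3), Pow(3233711, Rational(1, 2))))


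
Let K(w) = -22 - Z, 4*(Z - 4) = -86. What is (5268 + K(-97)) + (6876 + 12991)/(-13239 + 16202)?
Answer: 31231235/5926 ≈ 5270.2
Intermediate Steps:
Z = -35/2 (Z = 4 + (¼)*(-86) = 4 - 43/2 = -35/2 ≈ -17.500)
K(w) = -9/2 (K(w) = -22 - 1*(-35/2) = -22 + 35/2 = -9/2)
(5268 + K(-97)) + (6876 + 12991)/(-13239 + 16202) = (5268 - 9/2) + (6876 + 12991)/(-13239 + 16202) = 10527/2 + 19867/2963 = 31231235/5926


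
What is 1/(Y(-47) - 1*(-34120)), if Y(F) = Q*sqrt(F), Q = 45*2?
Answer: 1706/58227755 - 9*I*sqrt(47)/116455510 ≈ 2.9299e-5 - 5.2982e-7*I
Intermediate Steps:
Q = 90
Y(F) = 90*sqrt(F)
1/(Y(-47) - 1*(-34120)) = 1/(90*sqrt(-47) - 1*(-34120)) = 1/(90*(I*sqrt(47)) + 34120) = 1/(90*I*sqrt(47) + 34120) = 1/(34120 + 90*I*sqrt(47))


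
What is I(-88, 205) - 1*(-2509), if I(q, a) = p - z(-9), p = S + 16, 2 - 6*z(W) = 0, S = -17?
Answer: 7523/3 ≈ 2507.7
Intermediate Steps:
z(W) = 1/3 (z(W) = 1/3 - 1/6*0 = 1/3 + 0 = 1/3)
p = -1 (p = -17 + 16 = -1)
I(q, a) = -4/3 (I(q, a) = -1 - 1*1/3 = -1 - 1/3 = -4/3)
I(-88, 205) - 1*(-2509) = -4/3 - 1*(-2509) = -4/3 + 2509 = 7523/3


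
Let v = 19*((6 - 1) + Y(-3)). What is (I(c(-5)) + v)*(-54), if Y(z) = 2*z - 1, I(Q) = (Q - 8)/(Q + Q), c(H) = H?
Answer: 9909/5 ≈ 1981.8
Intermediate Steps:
I(Q) = (-8 + Q)/(2*Q) (I(Q) = (-8 + Q)/((2*Q)) = (-8 + Q)*(1/(2*Q)) = (-8 + Q)/(2*Q))
Y(z) = -1 + 2*z
v = -38 (v = 19*((6 - 1) + (-1 + 2*(-3))) = 19*(5 + (-1 - 6)) = 19*(5 - 7) = 19*(-2) = -38)
(I(c(-5)) + v)*(-54) = ((½)*(-8 - 5)/(-5) - 38)*(-54) = ((½)*(-⅕)*(-13) - 38)*(-54) = (13/10 - 38)*(-54) = -367/10*(-54) = 9909/5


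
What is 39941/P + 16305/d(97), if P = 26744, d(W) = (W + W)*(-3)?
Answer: -68802543/2594168 ≈ -26.522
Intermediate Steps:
d(W) = -6*W (d(W) = (2*W)*(-3) = -6*W)
39941/P + 16305/d(97) = 39941/26744 + 16305/((-6*97)) = 39941*(1/26744) + 16305/(-582) = 39941/26744 + 16305*(-1/582) = 39941/26744 - 5435/194 = -68802543/2594168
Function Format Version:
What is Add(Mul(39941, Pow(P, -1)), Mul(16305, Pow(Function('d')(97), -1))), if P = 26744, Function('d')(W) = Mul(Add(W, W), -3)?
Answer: Rational(-68802543, 2594168) ≈ -26.522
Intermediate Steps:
Function('d')(W) = Mul(-6, W) (Function('d')(W) = Mul(Mul(2, W), -3) = Mul(-6, W))
Add(Mul(39941, Pow(P, -1)), Mul(16305, Pow(Function('d')(97), -1))) = Add(Mul(39941, Pow(26744, -1)), Mul(16305, Pow(Mul(-6, 97), -1))) = Add(Mul(39941, Rational(1, 26744)), Mul(16305, Pow(-582, -1))) = Add(Rational(39941, 26744), Mul(16305, Rational(-1, 582))) = Add(Rational(39941, 26744), Rational(-5435, 194)) = Rational(-68802543, 2594168)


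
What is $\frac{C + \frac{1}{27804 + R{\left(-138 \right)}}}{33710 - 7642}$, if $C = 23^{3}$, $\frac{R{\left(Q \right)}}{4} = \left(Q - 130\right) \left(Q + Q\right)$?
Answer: $\frac{3938165893}{8437585968} \approx 0.46674$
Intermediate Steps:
$R{\left(Q \right)} = 8 Q \left(-130 + Q\right)$ ($R{\left(Q \right)} = 4 \left(Q - 130\right) \left(Q + Q\right) = 4 \left(-130 + Q\right) 2 Q = 4 \cdot 2 Q \left(-130 + Q\right) = 8 Q \left(-130 + Q\right)$)
$C = 12167$
$\frac{C + \frac{1}{27804 + R{\left(-138 \right)}}}{33710 - 7642} = \frac{12167 + \frac{1}{27804 + 8 \left(-138\right) \left(-130 - 138\right)}}{33710 - 7642} = \frac{12167 + \frac{1}{27804 + 8 \left(-138\right) \left(-268\right)}}{26068} = \left(12167 + \frac{1}{27804 + 295872}\right) \frac{1}{26068} = \left(12167 + \frac{1}{323676}\right) \frac{1}{26068} = \frac{3938165893}{323676} \cdot \frac{1}{26068} = \frac{3938165893}{8437585968}$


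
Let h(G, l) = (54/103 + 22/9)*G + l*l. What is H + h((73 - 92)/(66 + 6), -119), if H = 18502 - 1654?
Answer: 258701551/8343 ≈ 31008.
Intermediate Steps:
H = 16848
h(G, l) = l**2 + 2752*G/927 (h(G, l) = (54*(1/103) + 22*(1/9))*G + l**2 = (54/103 + 22/9)*G + l**2 = 2752*G/927 + l**2 = l**2 + 2752*G/927)
H + h((73 - 92)/(66 + 6), -119) = 16848 + ((-119)**2 + 2752*((73 - 92)/(66 + 6))/927) = 16848 + (14161 + 2752*(-19/72)/927) = 16848 + (14161 + 2752*(-19*1/72)/927) = 16848 + (14161 + (2752/927)*(-19/72)) = 16848 + (14161 - 6536/8343) = 16848 + 118138687/8343 = 258701551/8343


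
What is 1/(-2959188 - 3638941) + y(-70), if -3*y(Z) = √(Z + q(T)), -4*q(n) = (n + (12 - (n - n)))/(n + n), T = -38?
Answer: -1/6598129 - I*√404814/228 ≈ -1.5156e-7 - 2.7906*I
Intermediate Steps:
q(n) = -(12 + n)/(8*n) (q(n) = -(n + (12 - (n - n)))/(4*(n + n)) = -(n + (12 - 1*0))/(4*(2*n)) = -(n + (12 + 0))*1/(2*n)/4 = -(n + 12)*1/(2*n)/4 = -(12 + n)*1/(2*n)/4 = -(12 + n)/(8*n))
y(Z) = -√(-13/152 + Z)/3 (y(Z) = -√(Z + (⅛)*(-12 - 1*(-38))/(-38))/3 = -√(Z + (⅛)*(-1/38)*(-12 + 38))/3 = -√(Z + (⅛)*(-1/38)*26)/3 = -√(Z - 13/152)/3 = -√(-13/152 + Z)/3)
1/(-2959188 - 3638941) + y(-70) = 1/(-2959188 - 3638941) - √(-494 + 5776*(-70))/228 = 1/(-6598129) - √(-494 - 404320)/228 = -1/6598129 - I*√404814/228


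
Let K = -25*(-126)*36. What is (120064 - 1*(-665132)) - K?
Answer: 671796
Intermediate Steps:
K = 113400 (K = 3150*36 = 113400)
(120064 - 1*(-665132)) - K = (120064 - 1*(-665132)) - 1*113400 = (120064 + 665132) - 113400 = 785196 - 113400 = 671796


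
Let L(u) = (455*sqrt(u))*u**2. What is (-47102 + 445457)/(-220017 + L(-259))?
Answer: -12520696005/34468601323072252 - 248133337725*I*sqrt(259)/4924085903296036 ≈ -3.6325e-7 - 0.00081098*I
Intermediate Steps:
L(u) = 455*u**(5/2)
(-47102 + 445457)/(-220017 + L(-259)) = (-47102 + 445457)/(-220017 + 455*(-259)**(5/2)) = 398355/(-220017 + 455*(67081*I*sqrt(259))) = 398355/(-220017 + 30521855*I*sqrt(259))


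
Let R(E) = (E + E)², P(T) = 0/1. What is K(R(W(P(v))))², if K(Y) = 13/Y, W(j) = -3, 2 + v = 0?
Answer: 169/1296 ≈ 0.13040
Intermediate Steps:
v = -2 (v = -2 + 0 = -2)
P(T) = 0 (P(T) = 0*1 = 0)
R(E) = 4*E² (R(E) = (2*E)² = 4*E²)
K(R(W(P(v))))² = (13/((4*(-3)²)))² = (13/((4*9)))² = (13/36)² = 169/1296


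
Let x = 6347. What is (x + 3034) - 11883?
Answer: -2502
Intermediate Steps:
(x + 3034) - 11883 = (6347 + 3034) - 11883 = 9381 - 11883 = -2502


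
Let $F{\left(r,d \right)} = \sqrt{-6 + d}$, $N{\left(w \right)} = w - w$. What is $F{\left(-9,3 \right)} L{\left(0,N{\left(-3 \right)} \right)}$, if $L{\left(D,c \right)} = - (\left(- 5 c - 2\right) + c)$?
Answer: $2 i \sqrt{3} \approx 3.4641 i$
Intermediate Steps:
$N{\left(w \right)} = 0$
$L{\left(D,c \right)} = 2 + 4 c$ ($L{\left(D,c \right)} = - (\left(-2 - 5 c\right) + c) = - (-2 - 4 c) = 2 + 4 c$)
$F{\left(-9,3 \right)} L{\left(0,N{\left(-3 \right)} \right)} = \sqrt{-6 + 3} \left(2 + 4 \cdot 0\right) = \sqrt{-3} \left(2 + 0\right) = i \sqrt{3} \cdot 2 = 2 i \sqrt{3}$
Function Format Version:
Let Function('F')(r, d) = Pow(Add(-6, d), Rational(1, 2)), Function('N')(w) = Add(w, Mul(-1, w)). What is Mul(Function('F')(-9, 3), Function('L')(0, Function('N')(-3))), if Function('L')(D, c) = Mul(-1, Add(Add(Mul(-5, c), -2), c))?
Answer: Mul(2, I, Pow(3, Rational(1, 2))) ≈ Mul(3.4641, I)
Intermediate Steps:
Function('N')(w) = 0
Function('L')(D, c) = Add(2, Mul(4, c)) (Function('L')(D, c) = Mul(-1, Add(Add(-2, Mul(-5, c)), c)) = Mul(-1, Add(-2, Mul(-4, c))) = Add(2, Mul(4, c)))
Mul(Function('F')(-9, 3), Function('L')(0, Function('N')(-3))) = Mul(Pow(Add(-6, 3), Rational(1, 2)), Add(2, Mul(4, 0))) = Mul(Pow(-3, Rational(1, 2)), Add(2, 0)) = Mul(Mul(I, Pow(3, Rational(1, 2))), 2) = Mul(2, I, Pow(3, Rational(1, 2)))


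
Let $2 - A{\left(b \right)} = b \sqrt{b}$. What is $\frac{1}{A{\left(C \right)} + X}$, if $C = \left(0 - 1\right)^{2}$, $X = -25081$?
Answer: $- \frac{1}{25080} \approx -3.9872 \cdot 10^{-5}$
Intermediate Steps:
$C = 1$ ($C = \left(-1\right)^{2} = 1$)
$A{\left(b \right)} = 2 - b^{\frac{3}{2}}$ ($A{\left(b \right)} = 2 - b \sqrt{b} = 2 - b^{\frac{3}{2}}$)
$\frac{1}{A{\left(C \right)} + X} = \frac{1}{\left(2 - 1^{\frac{3}{2}}\right) - 25081} = \frac{1}{\left(2 - 1\right) - 25081} = \frac{1}{1 - 25081} = \frac{1}{-25080} = - \frac{1}{25080}$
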